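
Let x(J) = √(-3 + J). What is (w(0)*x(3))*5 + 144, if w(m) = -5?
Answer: 144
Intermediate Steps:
(w(0)*x(3))*5 + 144 = -5*√(-3 + 3)*5 + 144 = -5*√0*5 + 144 = -5*0*5 + 144 = 0*5 + 144 = 0 + 144 = 144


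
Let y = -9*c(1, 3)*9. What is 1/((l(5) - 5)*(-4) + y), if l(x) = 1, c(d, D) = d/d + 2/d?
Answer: -1/227 ≈ -0.0044053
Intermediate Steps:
c(d, D) = 1 + 2/d
y = -243 (y = -9*(2 + 1)/1*9 = -9*3*9 = -27*9 = -243)
1/((l(5) - 5)*(-4) + y) = 1/((1 - 5)*(-4) - 243) = 1/(-4*(-4) - 243) = 1/(16 - 243) = 1/(-227) = -1/227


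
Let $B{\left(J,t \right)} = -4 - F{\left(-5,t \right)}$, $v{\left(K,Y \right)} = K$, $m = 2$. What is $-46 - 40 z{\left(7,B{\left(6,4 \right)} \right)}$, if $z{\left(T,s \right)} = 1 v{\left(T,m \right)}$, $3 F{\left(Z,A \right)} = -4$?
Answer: $-326$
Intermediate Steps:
$F{\left(Z,A \right)} = - \frac{4}{3}$ ($F{\left(Z,A \right)} = \frac{1}{3} \left(-4\right) = - \frac{4}{3}$)
$B{\left(J,t \right)} = - \frac{8}{3}$ ($B{\left(J,t \right)} = -4 - - \frac{4}{3} = -4 + \frac{4}{3} = - \frac{8}{3}$)
$z{\left(T,s \right)} = T$ ($z{\left(T,s \right)} = 1 T = T$)
$-46 - 40 z{\left(7,B{\left(6,4 \right)} \right)} = -46 - 280 = -326$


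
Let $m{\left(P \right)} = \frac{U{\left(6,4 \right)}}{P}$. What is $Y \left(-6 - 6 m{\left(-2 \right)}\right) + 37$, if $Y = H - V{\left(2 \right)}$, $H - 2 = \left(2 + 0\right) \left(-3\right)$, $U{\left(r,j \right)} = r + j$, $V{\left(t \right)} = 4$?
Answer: $-155$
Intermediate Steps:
$U{\left(r,j \right)} = j + r$
$H = -4$ ($H = 2 + \left(2 + 0\right) \left(-3\right) = 2 + 2 \left(-3\right) = 2 - 6 = -4$)
$m{\left(P \right)} = \frac{10}{P}$ ($m{\left(P \right)} = \frac{4 + 6}{P} = \frac{10}{P}$)
$Y = -8$ ($Y = -4 - 4 = -8$)
$Y \left(-6 - 6 m{\left(-2 \right)}\right) + 37 = - 8 \left(-6 - 6 \frac{10}{-2}\right) + 37 = - 8 \left(-6 - 6 \cdot 10 \left(- \frac{1}{2}\right)\right) + 37 = - 8 \left(-6 - -30\right) + 37 = - 8 \left(-6 + 30\right) + 37 = \left(-8\right) 24 + 37 = -192 + 37 = -155$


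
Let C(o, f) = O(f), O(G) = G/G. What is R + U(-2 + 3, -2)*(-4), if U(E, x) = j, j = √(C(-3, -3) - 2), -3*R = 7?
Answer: -7/3 - 4*I ≈ -2.3333 - 4.0*I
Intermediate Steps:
O(G) = 1
R = -7/3 (R = -⅓*7 = -7/3 ≈ -2.3333)
C(o, f) = 1
j = I (j = √(1 - 2) = √(-1) = I ≈ 1.0*I)
U(E, x) = I
R + U(-2 + 3, -2)*(-4) = -7/3 + I*(-4) = -7/3 - 4*I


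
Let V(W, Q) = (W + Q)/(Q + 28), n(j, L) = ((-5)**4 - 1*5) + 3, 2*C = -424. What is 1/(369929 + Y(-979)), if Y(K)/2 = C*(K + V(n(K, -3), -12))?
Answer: 2/1537667 ≈ 1.3007e-6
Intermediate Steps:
C = -212 (C = (1/2)*(-424) = -212)
n(j, L) = 623 (n(j, L) = (625 - 5) + 3 = 620 + 3 = 623)
V(W, Q) = (Q + W)/(28 + Q)
Y(K) = -32383/2 - 424*K (Y(K) = 2*(-212*(K + (-12 + 623)/(28 - 12))) = 2*(-212*(K + 611/16)) = 2*(-212*(611/16 + K)) = 2*(-32383/4 - 212*K) = -32383/2 - 424*K)
1/(369929 + Y(-979)) = 1/(369929 + (-32383/2 - 424*(-979))) = 1/(369929 + (-32383/2 + 415096)) = 1/(369929 + 797809/2) = 1/(1537667/2) = 2/1537667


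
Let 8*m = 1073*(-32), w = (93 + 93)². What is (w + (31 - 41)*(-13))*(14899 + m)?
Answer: 368338682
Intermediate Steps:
w = 34596 (w = 186² = 34596)
m = -4292 (m = (1073*(-32))/8 = (⅛)*(-34336) = -4292)
(w + (31 - 41)*(-13))*(14899 + m) = (34596 + (31 - 41)*(-13))*(14899 - 4292) = (34596 - 10*(-13))*10607 = (34596 + 130)*10607 = 34726*10607 = 368338682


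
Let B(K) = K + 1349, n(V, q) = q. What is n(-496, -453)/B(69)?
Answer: -453/1418 ≈ -0.31946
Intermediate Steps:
B(K) = 1349 + K
n(-496, -453)/B(69) = -453/(1349 + 69) = -453/1418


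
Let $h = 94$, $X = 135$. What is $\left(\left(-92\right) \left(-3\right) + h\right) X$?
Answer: $49950$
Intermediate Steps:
$\left(\left(-92\right) \left(-3\right) + h\right) X = \left(\left(-92\right) \left(-3\right) + 94\right) 135 = \left(276 + 94\right) 135 = 370 \cdot 135 = 49950$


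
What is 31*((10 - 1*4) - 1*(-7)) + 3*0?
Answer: 403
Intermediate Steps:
31*((10 - 1*4) - 1*(-7)) + 3*0 = 31*((10 - 4) + 7) + 0 = 31*(6 + 7) + 0 = 31*13 + 0 = 403 + 0 = 403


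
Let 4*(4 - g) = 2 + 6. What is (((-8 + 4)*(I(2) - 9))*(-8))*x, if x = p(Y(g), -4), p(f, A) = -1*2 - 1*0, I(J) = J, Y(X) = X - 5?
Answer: 448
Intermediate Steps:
g = 2 (g = 4 - (2 + 6)/4 = 4 - ¼*8 = 4 - 2 = 2)
Y(X) = -5 + X
p(f, A) = -2 (p(f, A) = -2 + 0 = -2)
x = -2
(((-8 + 4)*(I(2) - 9))*(-8))*x = (((-8 + 4)*(2 - 9))*(-8))*(-2) = (-4*(-7)*(-8))*(-2) = (28*(-8))*(-2) = -224*(-2) = 448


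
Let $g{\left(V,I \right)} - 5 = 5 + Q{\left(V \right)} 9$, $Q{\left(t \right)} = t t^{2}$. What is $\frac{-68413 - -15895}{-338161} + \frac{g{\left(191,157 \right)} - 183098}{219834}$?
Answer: $\frac{21155992047923}{74339285274} \approx 284.59$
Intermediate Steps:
$Q{\left(t \right)} = t^{3}$
$g{\left(V,I \right)} = 10 + 9 V^{3}$ ($g{\left(V,I \right)} = 5 + \left(5 + V^{3} \cdot 9\right) = 5 + \left(5 + 9 V^{3}\right) = 10 + 9 V^{3}$)
$\frac{-68413 - -15895}{-338161} + \frac{g{\left(191,157 \right)} - 183098}{219834} = \frac{-68413 - -15895}{-338161} + \frac{\left(10 + 9 \cdot 191^{3}\right) - 183098}{219834} = \left(-68413 + 15895\right) \left(- \frac{1}{338161}\right) + \left(\left(10 + 9 \cdot 6967871\right) - 183098\right) \frac{1}{219834} = \left(-52518\right) \left(- \frac{1}{338161}\right) + \left(\left(10 + 62710839\right) - 183098\right) \frac{1}{219834} = \frac{52518}{338161} + \left(62710849 - 183098\right) \frac{1}{219834} = \frac{52518}{338161} + 62527751 \cdot \frac{1}{219834} = \frac{52518}{338161} + \frac{62527751}{219834} = \frac{21155992047923}{74339285274}$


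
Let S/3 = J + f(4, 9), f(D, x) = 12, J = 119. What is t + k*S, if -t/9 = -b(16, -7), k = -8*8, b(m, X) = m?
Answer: -25008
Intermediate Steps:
S = 393 (S = 3*(119 + 12) = 3*131 = 393)
k = -64
t = 144 (t = -(-9)*16 = -9*(-16) = 144)
t + k*S = 144 - 64*393 = 144 - 25152 = -25008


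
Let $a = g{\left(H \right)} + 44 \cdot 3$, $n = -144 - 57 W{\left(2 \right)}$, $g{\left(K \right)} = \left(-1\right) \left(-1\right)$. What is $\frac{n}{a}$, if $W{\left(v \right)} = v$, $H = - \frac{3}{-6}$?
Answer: $- \frac{258}{133} \approx -1.9398$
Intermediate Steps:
$H = \frac{1}{2}$ ($H = \left(-3\right) \left(- \frac{1}{6}\right) = \frac{1}{2} \approx 0.5$)
$g{\left(K \right)} = 1$
$n = -258$ ($n = -144 - 114 = -258$)
$a = 133$ ($a = 1 + 44 \cdot 3 = 1 + 132 = 133$)
$\frac{n}{a} = - \frac{258}{133}$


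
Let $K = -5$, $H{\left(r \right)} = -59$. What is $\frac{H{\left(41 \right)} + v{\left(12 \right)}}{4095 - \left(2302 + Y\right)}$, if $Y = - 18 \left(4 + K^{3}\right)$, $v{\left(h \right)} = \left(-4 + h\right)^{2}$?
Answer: $- \frac{1}{77} \approx -0.012987$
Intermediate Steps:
$Y = 2178$ ($Y = - 18 \left(4 + \left(-5\right)^{3}\right) = - 18 \left(4 - 125\right) = \left(-18\right) \left(-121\right) = 2178$)
$\frac{H{\left(41 \right)} + v{\left(12 \right)}}{4095 - \left(2302 + Y\right)} = \frac{-59 + \left(-4 + 12\right)^{2}}{4095 - 4480} = \frac{-59 + 8^{2}}{4095 - 4480} = \frac{-59 + 64}{4095 - 4480} = \frac{5}{-385} = 5 \left(- \frac{1}{385}\right) = - \frac{1}{77}$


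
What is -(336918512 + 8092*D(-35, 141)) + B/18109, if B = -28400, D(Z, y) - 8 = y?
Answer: -6123091528380/18109 ≈ -3.3812e+8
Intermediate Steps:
D(Z, y) = 8 + y
-(336918512 + 8092*D(-35, 141)) + B/18109 = -8092/(1/(41636 + (8 + 141))) - 28400/18109 = -8092/(1/(41636 + 149)) - 28400*1/18109 = -8092/(1/41785) - 28400/18109 = -8092/1/41785 - 28400/18109 = -8092*41785 - 28400/18109 = -338124220 - 28400/18109 = -6123091528380/18109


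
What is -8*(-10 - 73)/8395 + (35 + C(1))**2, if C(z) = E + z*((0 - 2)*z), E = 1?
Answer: 9705284/8395 ≈ 1156.1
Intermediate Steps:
C(z) = 1 - 2*z**2 (C(z) = 1 + z*((0 - 2)*z) = 1 + z*(-2*z) = 1 - 2*z**2)
-8*(-10 - 73)/8395 + (35 + C(1))**2 = -8*(-10 - 73)/8395 + (35 + (1 - 2*1**2))**2 = -8*(-83)*(1/8395) + (35 + (1 - 2*1))**2 = 664*(1/8395) + (35 + (1 - 2))**2 = 664/8395 + (35 - 1)**2 = 664/8395 + 34**2 = 664/8395 + 1156 = 9705284/8395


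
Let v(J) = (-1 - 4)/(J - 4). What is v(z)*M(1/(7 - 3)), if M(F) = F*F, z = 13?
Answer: -5/144 ≈ -0.034722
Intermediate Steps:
v(J) = -5/(-4 + J)
M(F) = F²
v(z)*M(1/(7 - 3)) = (-5/(-4 + 13))*(1/(7 - 3))² = (-5/9)*(1/4)² = (-5*⅑)*(¼)² = -5/9*1/16 = -5/144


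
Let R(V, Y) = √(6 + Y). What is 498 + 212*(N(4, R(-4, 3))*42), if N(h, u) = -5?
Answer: -44022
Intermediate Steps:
498 + 212*(N(4, R(-4, 3))*42) = 498 + 212*(-5*42) = 498 + 212*(-210) = 498 - 44520 = -44022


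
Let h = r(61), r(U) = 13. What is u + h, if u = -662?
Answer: -649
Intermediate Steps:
h = 13
u + h = -662 + 13 = -649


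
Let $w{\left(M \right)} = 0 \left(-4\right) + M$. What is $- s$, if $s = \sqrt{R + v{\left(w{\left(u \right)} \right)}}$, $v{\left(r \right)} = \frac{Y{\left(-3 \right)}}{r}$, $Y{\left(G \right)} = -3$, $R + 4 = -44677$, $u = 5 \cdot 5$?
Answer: $- \frac{2 i \sqrt{279257}}{5} \approx - 211.38 i$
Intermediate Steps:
$u = 25$
$R = -44681$ ($R = -4 - 44677 = -44681$)
$w{\left(M \right)} = M$ ($w{\left(M \right)} = 0 + M = M$)
$v{\left(r \right)} = - \frac{3}{r}$
$s = \frac{2 i \sqrt{279257}}{5}$ ($s = \sqrt{-44681 - \frac{3}{25}} = \sqrt{- \frac{1117028}{25}} = \frac{2 i \sqrt{279257}}{5} \approx 211.38 i$)
$- s = - \frac{2 i \sqrt{279257}}{5}$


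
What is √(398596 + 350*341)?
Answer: √517946 ≈ 719.68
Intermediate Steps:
√(398596 + 350*341) = √(398596 + 119350) = √517946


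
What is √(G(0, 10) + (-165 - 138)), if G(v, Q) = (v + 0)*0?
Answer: I*√303 ≈ 17.407*I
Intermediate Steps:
G(v, Q) = 0 (G(v, Q) = v*0 = 0)
√(G(0, 10) + (-165 - 138)) = √(0 + (-165 - 138)) = √(0 - 303) = √(-303) = I*√303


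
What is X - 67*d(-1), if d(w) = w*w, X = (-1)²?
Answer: -66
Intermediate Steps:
X = 1
d(w) = w²
X - 67*d(-1) = 1 - 67*(-1)² = 1 - 67*1 = 1 - 67 = -66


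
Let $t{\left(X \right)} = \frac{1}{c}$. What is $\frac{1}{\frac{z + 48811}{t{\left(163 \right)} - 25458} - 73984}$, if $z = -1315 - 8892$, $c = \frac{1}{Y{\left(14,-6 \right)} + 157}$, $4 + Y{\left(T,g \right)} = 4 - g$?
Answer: $- \frac{25295}{1871463884} \approx -1.3516 \cdot 10^{-5}$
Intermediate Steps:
$Y{\left(T,g \right)} = - g$ ($Y{\left(T,g \right)} = -4 - \left(-4 + g\right) = - g$)
$c = \frac{1}{163}$ ($c = \frac{1}{\left(-1\right) \left(-6\right) + 157} = \frac{1}{6 + 157} = \frac{1}{163} \approx 0.006135$)
$t{\left(X \right)} = 163$ ($t{\left(X \right)} = \frac{1}{\frac{1}{163}} = 163$)
$z = -10207$ ($z = -1315 - 8892 = -10207$)
$\frac{1}{\frac{z + 48811}{t{\left(163 \right)} - 25458} - 73984} = \frac{1}{\frac{-10207 + 48811}{163 - 25458} - 73984} = \frac{1}{\frac{38604}{-25295} - 73984} = \frac{1}{38604 \left(- \frac{1}{25295}\right) - 73984} = \frac{1}{- \frac{38604}{25295} - 73984} = \frac{1}{- \frac{1871463884}{25295}} = - \frac{25295}{1871463884}$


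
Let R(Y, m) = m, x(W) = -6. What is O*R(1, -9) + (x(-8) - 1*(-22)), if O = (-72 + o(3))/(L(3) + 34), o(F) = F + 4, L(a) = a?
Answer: 1177/37 ≈ 31.811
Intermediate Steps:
o(F) = 4 + F
O = -65/37 (O = (-72 + (4 + 3))/(3 + 34) = (-72 + 7)/37 = -65*1/37 = -65/37 ≈ -1.7568)
O*R(1, -9) + (x(-8) - 1*(-22)) = -65/37*(-9) + (-6 - 1*(-22)) = 585/37 + (-6 + 22) = 585/37 + 16 = 1177/37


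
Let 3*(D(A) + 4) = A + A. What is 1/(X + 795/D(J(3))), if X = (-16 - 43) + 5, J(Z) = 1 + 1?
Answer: -8/2817 ≈ -0.0028399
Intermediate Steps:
J(Z) = 2
D(A) = -4 + 2*A/3 (D(A) = -4 + (A + A)/3 = -4 + (2*A)/3 = -4 + 2*A/3)
X = -54 (X = -59 + 5 = -54)
1/(X + 795/D(J(3))) = 1/(-54 + 795/(-4 + (⅔)*2)) = 1/(-54 + 795/(-4 + 4/3)) = 1/(-54 + 795/(-8/3)) = 1/(-54 + 795*(-3/8)) = 1/(-54 - 2385/8) = 1/(-2817/8) = -8/2817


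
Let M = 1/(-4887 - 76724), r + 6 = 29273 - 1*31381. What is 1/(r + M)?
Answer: -81611/172525655 ≈ -0.00047304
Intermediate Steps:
r = -2114 (r = -6 + (29273 - 1*31381) = -6 + (29273 - 31381) = -6 - 2108 = -2114)
M = -1/81611 (M = 1/(-81611) = -1/81611 ≈ -1.2253e-5)
1/(r + M) = 1/(-2114 - 1/81611) = 1/(-172525655/81611) = -81611/172525655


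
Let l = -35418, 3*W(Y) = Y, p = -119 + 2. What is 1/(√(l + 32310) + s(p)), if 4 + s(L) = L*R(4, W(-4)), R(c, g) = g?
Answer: 38/6553 - I*√777/13106 ≈ 0.0057989 - 0.0021269*I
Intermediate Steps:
p = -117
W(Y) = Y/3
s(L) = -4 - 4*L/3 (s(L) = -4 + L*((⅓)*(-4)) = -4 + L*(-4/3) = -4 - 4*L/3)
1/(√(l + 32310) + s(p)) = 1/(√(-35418 + 32310) + (-4 - 4/3*(-117))) = 1/(√(-3108) + (-4 + 156)) = 1/(2*I*√777 + 152) = 1/(152 + 2*I*√777)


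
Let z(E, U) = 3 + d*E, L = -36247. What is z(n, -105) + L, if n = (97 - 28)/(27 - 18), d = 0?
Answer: -36244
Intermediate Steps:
n = 23/3 (n = 69/9 = 69*(⅑) = 23/3 ≈ 7.6667)
z(E, U) = 3 (z(E, U) = 3 + 0*E = 3 + 0 = 3)
z(n, -105) + L = 3 - 36247 = -36244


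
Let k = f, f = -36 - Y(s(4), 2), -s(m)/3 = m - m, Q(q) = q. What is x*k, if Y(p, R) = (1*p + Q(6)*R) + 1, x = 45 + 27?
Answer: -3528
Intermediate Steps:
x = 72
s(m) = 0 (s(m) = -3*(m - m) = -3*0 = 0)
Y(p, R) = 1 + p + 6*R (Y(p, R) = (1*p + 6*R) + 1 = (p + 6*R) + 1 = 1 + p + 6*R)
f = -49 (f = -36 - (1 + 0 + 6*2) = -36 - (1 + 0 + 12) = -36 - 1*13 = -36 - 13 = -49)
k = -49
x*k = 72*(-49) = -3528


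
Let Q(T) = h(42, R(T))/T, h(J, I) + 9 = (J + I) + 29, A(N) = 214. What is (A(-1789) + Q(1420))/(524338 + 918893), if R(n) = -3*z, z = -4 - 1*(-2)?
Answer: 8443/56927445 ≈ 0.00014831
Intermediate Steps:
z = -2 (z = -4 + 2 = -2)
R(n) = 6 (R(n) = -3*(-2) = 6)
h(J, I) = 20 + I + J (h(J, I) = -9 + ((J + I) + 29) = -9 + ((I + J) + 29) = -9 + (29 + I + J) = 20 + I + J)
Q(T) = 68/T (Q(T) = (20 + 6 + 42)/T = 68/T)
(A(-1789) + Q(1420))/(524338 + 918893) = (214 + 68/1420)/(524338 + 918893) = (214 + 68*(1/1420))/1443231 = (214 + 17/355)*(1/1443231) = (75987/355)*(1/1443231) = 8443/56927445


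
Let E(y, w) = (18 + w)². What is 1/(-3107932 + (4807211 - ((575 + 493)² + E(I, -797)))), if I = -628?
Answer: -1/48186 ≈ -2.0753e-5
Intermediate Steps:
1/(-3107932 + (4807211 - ((575 + 493)² + E(I, -797)))) = 1/(-3107932 + (4807211 - ((575 + 493)² + (18 - 797)²))) = 1/(-3107932 + (4807211 - (1068² + (-779)²))) = 1/(-3107932 + (4807211 - (1140624 + 606841))) = 1/(-3107932 + (4807211 - 1*1747465)) = 1/(-3107932 + (4807211 - 1747465)) = 1/(-3107932 + 3059746) = 1/(-48186) = -1/48186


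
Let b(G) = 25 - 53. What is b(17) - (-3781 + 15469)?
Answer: -11716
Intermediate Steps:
b(G) = -28
b(17) - (-3781 + 15469) = -28 - (-3781 + 15469) = -28 - 1*11688 = -28 - 11688 = -11716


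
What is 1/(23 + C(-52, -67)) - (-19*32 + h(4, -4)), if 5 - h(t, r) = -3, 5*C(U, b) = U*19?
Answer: 523795/873 ≈ 599.99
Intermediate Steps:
C(U, b) = 19*U/5 (C(U, b) = (U*19)/5 = (19*U)/5 = 19*U/5)
h(t, r) = 8 (h(t, r) = 5 - 1*(-3) = 5 + 3 = 8)
1/(23 + C(-52, -67)) - (-19*32 + h(4, -4)) = 1/(23 + (19/5)*(-52)) - (-19*32 + 8) = 1/(23 - 988/5) - (-608 + 8) = 1/(-873/5) - 1*(-600) = -5/873 + 600 = 523795/873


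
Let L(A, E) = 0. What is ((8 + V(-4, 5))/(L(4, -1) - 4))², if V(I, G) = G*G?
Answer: 1089/16 ≈ 68.063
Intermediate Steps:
V(I, G) = G²
((8 + V(-4, 5))/(L(4, -1) - 4))² = ((8 + 5²)/(0 - 4))² = ((8 + 25)/(-4))² = (-¼*33)² = (-33/4)² = 1089/16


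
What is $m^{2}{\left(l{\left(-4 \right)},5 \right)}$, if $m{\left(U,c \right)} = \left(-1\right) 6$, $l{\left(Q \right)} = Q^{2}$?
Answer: $36$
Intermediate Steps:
$m{\left(U,c \right)} = -6$
$m^{2}{\left(l{\left(-4 \right)},5 \right)} = \left(-6\right)^{2} = 36$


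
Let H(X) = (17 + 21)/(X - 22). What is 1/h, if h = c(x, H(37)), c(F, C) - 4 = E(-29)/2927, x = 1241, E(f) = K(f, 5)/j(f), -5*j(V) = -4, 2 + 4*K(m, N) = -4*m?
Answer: 23416/93949 ≈ 0.24924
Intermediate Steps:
K(m, N) = -½ - m (K(m, N) = -½ + (-4*m)/4 = -½ - m)
j(V) = ⅘ (j(V) = -⅕*(-4) = ⅘)
H(X) = 38/(-22 + X)
E(f) = -5/8 - 5*f/4 (E(f) = (-½ - f)/(⅘) = (-½ - f)*(5/4) = -5/8 - 5*f/4)
c(F, C) = 93949/23416 (c(F, C) = 4 + (-5/8 - 5/4*(-29))/2927 = 4 + (-5/8 + 145/4)*(1/2927) = 4 + (285/8)*(1/2927) = 4 + 285/23416 = 93949/23416)
h = 93949/23416 ≈ 4.0122
1/h = 1/(93949/23416) = 23416/93949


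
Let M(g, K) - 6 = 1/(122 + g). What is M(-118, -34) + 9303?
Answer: 37237/4 ≈ 9309.3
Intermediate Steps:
M(g, K) = 6 + 1/(122 + g)
M(-118, -34) + 9303 = (733 + 6*(-118))/(122 - 118) + 9303 = (733 - 708)/4 + 9303 = (¼)*25 + 9303 = 25/4 + 9303 = 37237/4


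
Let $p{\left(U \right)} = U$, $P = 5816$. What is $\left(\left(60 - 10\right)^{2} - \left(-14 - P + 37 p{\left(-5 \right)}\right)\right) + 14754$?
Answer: $23269$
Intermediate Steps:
$\left(\left(60 - 10\right)^{2} - \left(-14 - P + 37 p{\left(-5 \right)}\right)\right) + 14754 = \left(\left(60 - 10\right)^{2} + \left(\left(\left(-37\right) \left(-5\right) + 14\right) + 5816\right)\right) + 14754 = \left(\left(60 + \left(-41 + 31\right)\right)^{2} + \left(\left(185 + 14\right) + 5816\right)\right) + 14754 = \left(\left(60 - 10\right)^{2} + \left(199 + 5816\right)\right) + 14754 = \left(50^{2} + 6015\right) + 14754 = \left(2500 + 6015\right) + 14754 = 8515 + 14754 = 23269$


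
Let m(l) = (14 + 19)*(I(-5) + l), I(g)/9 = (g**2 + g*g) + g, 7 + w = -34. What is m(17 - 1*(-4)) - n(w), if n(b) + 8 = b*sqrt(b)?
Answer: 14066 + 41*I*sqrt(41) ≈ 14066.0 + 262.53*I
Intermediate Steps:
w = -41 (w = -7 - 34 = -41)
I(g) = 9*g + 18*g**2 (I(g) = 9*((g**2 + g*g) + g) = 9*((g**2 + g**2) + g) = 9*(2*g**2 + g) = 9*(g + 2*g**2) = 9*g + 18*g**2)
n(b) = -8 + b**(3/2) (n(b) = -8 + b*sqrt(b) = -8 + b**(3/2))
m(l) = 13365 + 33*l (m(l) = (14 + 19)*(9*(-5)*(1 + 2*(-5)) + l) = 33*(9*(-5)*(1 - 10) + l) = 33*(9*(-5)*(-9) + l) = 33*(405 + l) = 13365 + 33*l)
m(17 - 1*(-4)) - n(w) = (13365 + 33*(17 - 1*(-4))) - (-8 + (-41)**(3/2)) = (13365 + 33*(17 + 4)) - (-8 - 41*I*sqrt(41)) = (13365 + 33*21) + (8 + 41*I*sqrt(41)) = (13365 + 693) + (8 + 41*I*sqrt(41)) = 14058 + (8 + 41*I*sqrt(41)) = 14066 + 41*I*sqrt(41)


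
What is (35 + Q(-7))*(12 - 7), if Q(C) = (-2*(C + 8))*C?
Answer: 245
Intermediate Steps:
Q(C) = C*(-16 - 2*C) (Q(C) = (-2*(8 + C))*C = (-16 - 2*C)*C = C*(-16 - 2*C))
(35 + Q(-7))*(12 - 7) = (35 - 2*(-7)*(8 - 7))*(12 - 7) = (35 - 2*(-7)*1)*5 = (35 + 14)*5 = 49*5 = 245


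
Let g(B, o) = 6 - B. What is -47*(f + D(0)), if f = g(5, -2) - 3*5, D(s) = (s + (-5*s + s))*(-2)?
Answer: 658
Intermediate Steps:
D(s) = 6*s (D(s) = (s - 4*s)*(-2) = -3*s*(-2) = 6*s)
f = -14 (f = (6 - 1*5) - 3*5 = (6 - 5) - 15 = 1 - 15 = -14)
-47*(f + D(0)) = -47*(-14 + 6*0) = -47*(-14 + 0) = -47*(-14) = 658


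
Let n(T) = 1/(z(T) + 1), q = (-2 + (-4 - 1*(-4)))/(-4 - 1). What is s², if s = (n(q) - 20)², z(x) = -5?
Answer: 43046721/256 ≈ 1.6815e+5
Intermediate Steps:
q = ⅖ (q = (-2 + (-4 + 4))/(-5) = (-2 + 0)*(-⅕) = -2*(-⅕) = ⅖ ≈ 0.40000)
n(T) = -¼ (n(T) = 1/(-5 + 1) = 1/(-4) = -¼)
s = 6561/16 (s = (-¼ - 20)² = (-81/4)² = 6561/16 ≈ 410.06)
s² = (6561/16)² = 43046721/256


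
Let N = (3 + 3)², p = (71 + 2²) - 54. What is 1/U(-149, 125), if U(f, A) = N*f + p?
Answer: -1/5343 ≈ -0.00018716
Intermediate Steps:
p = 21 (p = (71 + 4) - 54 = 75 - 54 = 21)
N = 36 (N = 6² = 36)
U(f, A) = 21 + 36*f (U(f, A) = 36*f + 21 = 21 + 36*f)
1/U(-149, 125) = 1/(21 + 36*(-149)) = 1/(21 - 5364) = 1/(-5343) = -1/5343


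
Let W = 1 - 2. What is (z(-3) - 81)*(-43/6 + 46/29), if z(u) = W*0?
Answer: 26217/58 ≈ 452.02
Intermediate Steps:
W = -1
z(u) = 0 (z(u) = -1*0 = 0)
(z(-3) - 81)*(-43/6 + 46/29) = (0 - 81)*(-43/6 + 46/29) = -81*(-43*⅙ + 46*(1/29)) = -81*(-43/6 + 46/29) = -81*(-971/174) = 26217/58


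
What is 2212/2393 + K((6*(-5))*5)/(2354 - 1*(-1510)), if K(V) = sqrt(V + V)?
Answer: 2212/2393 + 5*I*sqrt(3)/1932 ≈ 0.92436 + 0.0044825*I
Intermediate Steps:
K(V) = sqrt(2)*sqrt(V) (K(V) = sqrt(2*V) = sqrt(2)*sqrt(V))
2212/2393 + K((6*(-5))*5)/(2354 - 1*(-1510)) = 2212/2393 + (sqrt(2)*sqrt((6*(-5))*5))/(2354 - 1*(-1510)) = 2212*(1/2393) + (sqrt(2)*sqrt(-30*5))/(2354 + 1510) = 2212/2393 + (sqrt(2)*sqrt(-150))/3864 = 2212/2393 + (sqrt(2)*(5*I*sqrt(6)))*(1/3864) = 2212/2393 + (10*I*sqrt(3))*(1/3864) = 2212/2393 + 5*I*sqrt(3)/1932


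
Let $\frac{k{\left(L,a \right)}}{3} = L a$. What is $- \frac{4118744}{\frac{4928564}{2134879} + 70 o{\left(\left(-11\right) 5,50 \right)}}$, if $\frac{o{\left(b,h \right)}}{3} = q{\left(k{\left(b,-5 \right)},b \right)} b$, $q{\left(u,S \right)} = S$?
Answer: $- \frac{4396510035988}{678093406657} \approx -6.4836$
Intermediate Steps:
$k{\left(L,a \right)} = 3 L a$
$o{\left(b,h \right)} = 3 b^{2}$ ($o{\left(b,h \right)} = 3 b b = 3 b^{2}$)
$- \frac{4118744}{\frac{4928564}{2134879} + 70 o{\left(\left(-11\right) 5,50 \right)}} = - \frac{4118744}{\frac{4928564}{2134879} + 70 \cdot 3 \left(\left(-11\right) 5\right)^{2}} = - \frac{4118744}{4928564 \cdot \frac{1}{2134879} + 70 \cdot 3 \left(-55\right)^{2}} = - \frac{4118744}{\frac{4928564}{2134879} + 70 \cdot 3 \cdot 3025} = - \frac{4118744}{\frac{4928564}{2134879} + 70 \cdot 9075} = - \frac{4118744}{\frac{4928564}{2134879} + 635250} = - \frac{4118744}{\frac{1356186813314}{2134879}} = \left(-4118744\right) \frac{2134879}{1356186813314} = - \frac{4396510035988}{678093406657}$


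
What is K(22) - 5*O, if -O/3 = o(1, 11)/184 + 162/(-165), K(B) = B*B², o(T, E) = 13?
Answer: 21523889/2024 ≈ 10634.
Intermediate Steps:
K(B) = B³
O = 27663/10120 (O = -3*(13/184 + 162/(-165)) = -3*(13*(1/184) + 162*(-1/165)) = -3*(13/184 - 54/55) = -3*(-9221/10120) = 27663/10120 ≈ 2.7335)
K(22) - 5*O = 22³ - 5*27663/10120 = 10648 - 27663/2024 = 21523889/2024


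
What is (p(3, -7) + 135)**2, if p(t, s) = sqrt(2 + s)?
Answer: (135 + I*sqrt(5))**2 ≈ 18220.0 + 603.74*I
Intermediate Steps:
(p(3, -7) + 135)**2 = (sqrt(2 - 7) + 135)**2 = (sqrt(-5) + 135)**2 = (I*sqrt(5) + 135)**2 = (135 + I*sqrt(5))**2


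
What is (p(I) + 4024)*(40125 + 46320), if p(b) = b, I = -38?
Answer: 344569770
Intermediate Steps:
(p(I) + 4024)*(40125 + 46320) = (-38 + 4024)*(40125 + 46320) = 3986*86445 = 344569770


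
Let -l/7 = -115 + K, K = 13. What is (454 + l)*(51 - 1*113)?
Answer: -72416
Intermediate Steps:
l = 714 (l = -7*(-115 + 13) = -7*(-102) = 714)
(454 + l)*(51 - 1*113) = (454 + 714)*(51 - 1*113) = 1168*(51 - 113) = 1168*(-62) = -72416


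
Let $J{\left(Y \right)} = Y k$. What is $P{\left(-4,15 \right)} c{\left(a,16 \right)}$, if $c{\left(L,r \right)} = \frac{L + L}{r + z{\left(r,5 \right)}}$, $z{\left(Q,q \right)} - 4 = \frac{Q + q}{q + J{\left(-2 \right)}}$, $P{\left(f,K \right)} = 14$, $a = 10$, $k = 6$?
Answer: $\frac{280}{17} \approx 16.471$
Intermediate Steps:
$J{\left(Y \right)} = 6 Y$ ($J{\left(Y \right)} = Y 6 = 6 Y$)
$z{\left(Q,q \right)} = 4 + \frac{Q + q}{-12 + q}$ ($z{\left(Q,q \right)} = 4 + \frac{Q + q}{q + 6 \left(-2\right)} = 4 + \frac{Q + q}{q - 12} = 4 + \frac{Q + q}{-12 + q}$)
$c{\left(L,r \right)} = \frac{2 L}{\frac{23}{7} + \frac{6 r}{7}}$ ($c{\left(L,r \right)} = \frac{L + L}{r + \frac{-48 + r + 5 \cdot 5}{-12 + 5}} = \frac{2 L}{r + \frac{-48 + r + 25}{-7}} = \frac{2 L}{r - \frac{-23 + r}{7}} = \frac{2 L}{r - \left(- \frac{23}{7} + \frac{r}{7}\right)} = \frac{2 L}{\frac{23}{7} + \frac{6 r}{7}}$)
$P{\left(-4,15 \right)} c{\left(a,16 \right)} = 14 \cdot 14 \cdot 10 \frac{1}{23 + 6 \cdot 16} = 14 \cdot 14 \cdot 10 \frac{1}{23 + 96} = 14 \cdot 14 \cdot 10 \cdot \frac{1}{119} = 14 \cdot \frac{20}{17} = \frac{280}{17}$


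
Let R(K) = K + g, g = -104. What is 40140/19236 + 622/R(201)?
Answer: 1321531/155491 ≈ 8.4991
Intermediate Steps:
R(K) = -104 + K (R(K) = K - 104 = -104 + K)
40140/19236 + 622/R(201) = 40140/19236 + 622/(-104 + 201) = 40140*(1/19236) + 622/97 = 3345/1603 + 622*(1/97) = 3345/1603 + 622/97 = 1321531/155491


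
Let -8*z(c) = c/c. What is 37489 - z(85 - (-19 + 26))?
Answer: 299913/8 ≈ 37489.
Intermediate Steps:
z(c) = -⅛ (z(c) = -c/(8*c) = -⅛*1 = -⅛)
37489 - z(85 - (-19 + 26)) = 37489 - 1*(-⅛) = 37489 + ⅛ = 299913/8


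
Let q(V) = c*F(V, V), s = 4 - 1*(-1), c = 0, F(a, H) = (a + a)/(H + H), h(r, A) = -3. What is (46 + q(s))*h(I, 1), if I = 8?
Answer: -138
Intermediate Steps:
F(a, H) = a/H (F(a, H) = (2*a)/((2*H)) = (2*a)*(1/(2*H)) = a/H)
s = 5 (s = 4 + 1 = 5)
q(V) = 0 (q(V) = 0*(V/V) = 0*1 = 0)
(46 + q(s))*h(I, 1) = (46 + 0)*(-3) = 46*(-3) = -138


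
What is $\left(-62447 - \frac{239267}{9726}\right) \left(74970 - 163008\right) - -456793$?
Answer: $\frac{8916037492450}{1621} \approx 5.5003 \cdot 10^{9}$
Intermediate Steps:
$\left(-62447 - \frac{239267}{9726}\right) \left(74970 - 163008\right) - -456793 = \left(-62447 - \frac{239267}{9726}\right) \left(-88038\right) + 456793 = \left(- \frac{607598789}{9726}\right) \left(-88038\right) + 456793 = \frac{8915297030997}{1621} + 456793 = \frac{8916037492450}{1621}$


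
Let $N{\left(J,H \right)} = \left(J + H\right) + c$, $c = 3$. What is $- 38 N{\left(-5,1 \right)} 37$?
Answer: $1406$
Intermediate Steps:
$N{\left(J,H \right)} = 3 + H + J$ ($N{\left(J,H \right)} = \left(J + H\right) + 3 = \left(H + J\right) + 3 = 3 + H + J$)
$- 38 N{\left(-5,1 \right)} 37 = - 38 \left(3 + 1 - 5\right) 37 = \left(-38\right) \left(-1\right) 37 = 38 \cdot 37 = 1406$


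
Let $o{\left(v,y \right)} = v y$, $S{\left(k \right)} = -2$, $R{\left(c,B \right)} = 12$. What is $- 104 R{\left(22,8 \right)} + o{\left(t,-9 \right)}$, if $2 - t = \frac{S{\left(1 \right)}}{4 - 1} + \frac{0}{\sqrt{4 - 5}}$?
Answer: $-1272$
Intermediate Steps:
$t = \frac{8}{3}$ ($t = 2 - \left(- \frac{2}{4 - 1} + \frac{0}{\sqrt{4 - 5}}\right) = 2 - \left(- \frac{2}{4 - 1} + \frac{0}{\sqrt{-1}}\right) = 2 - \left(- \frac{2}{3} + \frac{0}{i}\right) = 2 - \left(\left(-2\right) \frac{1}{3} + 0 \left(- i\right)\right) = 2 - \left(- \frac{2}{3} + 0\right) = 2 - - \frac{2}{3} = 2 + \frac{2}{3} = \frac{8}{3} \approx 2.6667$)
$- 104 R{\left(22,8 \right)} + o{\left(t,-9 \right)} = \left(-104\right) 12 + \frac{8}{3} \left(-9\right) = -1248 - 24 = -1272$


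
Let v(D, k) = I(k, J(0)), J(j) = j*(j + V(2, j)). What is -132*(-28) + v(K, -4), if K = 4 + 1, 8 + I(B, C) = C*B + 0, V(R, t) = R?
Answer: 3688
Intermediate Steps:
J(j) = j*(2 + j) (J(j) = j*(j + 2) = j*(2 + j))
I(B, C) = -8 + B*C (I(B, C) = -8 + (C*B + 0) = -8 + (B*C + 0) = -8 + B*C)
K = 5
v(D, k) = -8 (v(D, k) = -8 + k*(0*(2 + 0)) = -8 + k*(0*2) = -8 + k*0 = -8 + 0 = -8)
-132*(-28) + v(K, -4) = -132*(-28) - 8 = 3696 - 8 = 3688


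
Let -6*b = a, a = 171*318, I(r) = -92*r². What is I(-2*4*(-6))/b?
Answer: 23552/1007 ≈ 23.388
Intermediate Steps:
a = 54378
b = -9063 (b = -⅙*54378 = -9063)
I(-2*4*(-6))/b = -92*(-2*4*(-6))²/(-9063) = -92*(-8*(-6))²*(-1/9063) = -92*48²*(-1/9063) = -92*2304*(-1/9063) = -211968*(-1/9063) = 23552/1007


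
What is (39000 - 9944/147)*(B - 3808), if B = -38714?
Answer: -81118595744/49 ≈ -1.6555e+9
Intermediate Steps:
(39000 - 9944/147)*(B - 3808) = (39000 - 9944/147)*(-38714 - 3808) = (39000 - 9944*1/147)*(-42522) = (39000 - 9944/147)*(-42522) = (5723056/147)*(-42522) = -81118595744/49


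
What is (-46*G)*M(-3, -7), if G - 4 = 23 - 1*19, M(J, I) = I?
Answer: 2576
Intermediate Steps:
G = 8 (G = 4 + (23 - 1*19) = 4 + (23 - 19) = 4 + 4 = 8)
(-46*G)*M(-3, -7) = -46*8*(-7) = -368*(-7) = 2576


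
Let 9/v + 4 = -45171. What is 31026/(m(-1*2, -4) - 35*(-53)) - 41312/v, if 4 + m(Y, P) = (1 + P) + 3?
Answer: 1151488436278/5553 ≈ 2.0736e+8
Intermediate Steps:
m(Y, P) = P (m(Y, P) = -4 + ((1 + P) + 3) = -4 + (4 + P) = P)
v = -9/45175 (v = 9/(-4 - 45171) = 9/(-45175) = 9*(-1/45175) = -9/45175 ≈ -0.00019923)
31026/(m(-1*2, -4) - 35*(-53)) - 41312/v = 31026/(-4 - 35*(-53)) - 41312/(-9/45175) = 31026/(-4 + 1855) - 41312*(-45175/9) = 31026/1851 + 1866269600/9 = 31026*(1/1851) + 1866269600/9 = 10342/617 + 1866269600/9 = 1151488436278/5553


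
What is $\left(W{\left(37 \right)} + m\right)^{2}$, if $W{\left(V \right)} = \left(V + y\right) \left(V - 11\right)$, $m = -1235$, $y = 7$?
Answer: $8281$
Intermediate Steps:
$W{\left(V \right)} = \left(-11 + V\right) \left(7 + V\right)$ ($W{\left(V \right)} = \left(V + 7\right) \left(V - 11\right) = \left(7 + V\right) \left(-11 + V\right) = \left(-11 + V\right) \left(7 + V\right)$)
$\left(W{\left(37 \right)} + m\right)^{2} = \left(\left(-77 + 37^{2} - 148\right) - 1235\right)^{2} = \left(\left(-77 + 1369 - 148\right) - 1235\right)^{2} = \left(1144 - 1235\right)^{2} = \left(-91\right)^{2} = 8281$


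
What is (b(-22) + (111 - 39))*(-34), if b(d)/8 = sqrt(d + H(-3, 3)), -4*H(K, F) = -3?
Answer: -2448 - 136*I*sqrt(85) ≈ -2448.0 - 1253.9*I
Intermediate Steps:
H(K, F) = 3/4 (H(K, F) = -1/4*(-3) = 3/4)
b(d) = 8*sqrt(3/4 + d) (b(d) = 8*sqrt(d + 3/4) = 8*sqrt(3/4 + d))
(b(-22) + (111 - 39))*(-34) = (4*sqrt(3 + 4*(-22)) + (111 - 39))*(-34) = (4*sqrt(3 - 88) + 72)*(-34) = (4*sqrt(-85) + 72)*(-34) = (4*(I*sqrt(85)) + 72)*(-34) = (4*I*sqrt(85) + 72)*(-34) = (72 + 4*I*sqrt(85))*(-34) = -2448 - 136*I*sqrt(85)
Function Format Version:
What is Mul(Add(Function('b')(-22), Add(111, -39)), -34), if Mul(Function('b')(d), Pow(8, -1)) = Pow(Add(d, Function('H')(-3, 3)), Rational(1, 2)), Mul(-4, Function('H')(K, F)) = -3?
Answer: Add(-2448, Mul(-136, I, Pow(85, Rational(1, 2)))) ≈ Add(-2448.0, Mul(-1253.9, I))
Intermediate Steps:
Function('H')(K, F) = Rational(3, 4) (Function('H')(K, F) = Mul(Rational(-1, 4), -3) = Rational(3, 4))
Function('b')(d) = Mul(8, Pow(Add(Rational(3, 4), d), Rational(1, 2))) (Function('b')(d) = Mul(8, Pow(Add(d, Rational(3, 4)), Rational(1, 2))) = Mul(8, Pow(Add(Rational(3, 4), d), Rational(1, 2))))
Mul(Add(Function('b')(-22), Add(111, -39)), -34) = Mul(Add(Mul(4, Pow(Add(3, Mul(4, -22)), Rational(1, 2))), Add(111, -39)), -34) = Mul(Add(Mul(4, Pow(Add(3, -88), Rational(1, 2))), 72), -34) = Mul(Add(Mul(4, Pow(-85, Rational(1, 2))), 72), -34) = Mul(Add(Mul(4, Mul(I, Pow(85, Rational(1, 2)))), 72), -34) = Mul(Add(Mul(4, I, Pow(85, Rational(1, 2))), 72), -34) = Mul(Add(72, Mul(4, I, Pow(85, Rational(1, 2)))), -34) = Add(-2448, Mul(-136, I, Pow(85, Rational(1, 2))))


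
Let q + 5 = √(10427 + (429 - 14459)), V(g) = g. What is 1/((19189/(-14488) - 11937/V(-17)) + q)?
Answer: 14070526208216/9863858460201139 - 60661719616*I*√3603/29591575380603417 ≈ 0.0014265 - 0.00012305*I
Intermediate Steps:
q = -5 + I*√3603 (q = -5 + √(10427 + (429 - 14459)) = -5 + √(10427 - 14030) = -5 + √(-3603) = -5 + I*√3603 ≈ -5.0 + 60.025*I)
1/((19189/(-14488) - 11937/V(-17)) + q) = 1/((19189/(-14488) - 11937/(-17)) + (-5 + I*√3603)) = 1/((19189*(-1/14488) - 11937*(-1/17)) + (-5 + I*√3603)) = 1/((-19189/14488 + 11937/17) + (-5 + I*√3603)) = 1/(172617043/246296 + (-5 + I*√3603)) = 1/(171385563/246296 + I*√3603)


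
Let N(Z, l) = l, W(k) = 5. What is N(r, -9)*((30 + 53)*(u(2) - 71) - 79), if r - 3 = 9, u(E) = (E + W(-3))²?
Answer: 17145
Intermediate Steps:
u(E) = (5 + E)² (u(E) = (E + 5)² = (5 + E)²)
r = 12 (r = 3 + 9 = 12)
N(r, -9)*((30 + 53)*(u(2) - 71) - 79) = -9*((30 + 53)*((5 + 2)² - 71) - 79) = -9*(83*(7² - 71) - 79) = -9*(83*(49 - 71) - 79) = -9*(83*(-22) - 79) = -9*(-1826 - 79) = -9*(-1905) = 17145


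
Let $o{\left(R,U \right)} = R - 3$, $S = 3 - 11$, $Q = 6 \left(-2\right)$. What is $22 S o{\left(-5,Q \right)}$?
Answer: $1408$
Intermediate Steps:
$Q = -12$
$S = -8$ ($S = 3 - 11 = -8$)
$o{\left(R,U \right)} = -3 + R$
$22 S o{\left(-5,Q \right)} = 22 \left(-8\right) \left(-3 - 5\right) = \left(-176\right) \left(-8\right) = 1408$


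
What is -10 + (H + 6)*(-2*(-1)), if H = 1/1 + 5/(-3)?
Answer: ⅔ ≈ 0.66667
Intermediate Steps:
H = -⅔ (H = 1*1 + 5*(-⅓) = 1 - 5/3 = -⅔ ≈ -0.66667)
-10 + (H + 6)*(-2*(-1)) = -10 + (-⅔ + 6)*(-2*(-1)) = -10 + (16/3)*2 = -10 + 32/3 = ⅔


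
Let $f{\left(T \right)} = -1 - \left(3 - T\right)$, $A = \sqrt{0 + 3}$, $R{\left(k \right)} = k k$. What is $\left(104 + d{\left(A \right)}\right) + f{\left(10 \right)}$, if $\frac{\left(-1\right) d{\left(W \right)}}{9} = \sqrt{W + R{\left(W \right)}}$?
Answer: $110 - 9 \sqrt{3 + \sqrt{3}} \approx 90.422$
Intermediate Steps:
$R{\left(k \right)} = k^{2}$
$A = \sqrt{3} \approx 1.732$
$f{\left(T \right)} = -4 + T$ ($f{\left(T \right)} = -1 + \left(-3 + T\right) = -4 + T$)
$d{\left(W \right)} = - 9 \sqrt{W + W^{2}}$
$\left(104 + d{\left(A \right)}\right) + f{\left(10 \right)} = \left(104 - 9 \sqrt{\sqrt{3} \left(1 + \sqrt{3}\right)}\right) + \left(-4 + 10\right) = \left(104 - 9 \sqrt[4]{3} \sqrt{1 + \sqrt{3}}\right) + 6 = 110 - 9 \sqrt[4]{3} \sqrt{1 + \sqrt{3}}$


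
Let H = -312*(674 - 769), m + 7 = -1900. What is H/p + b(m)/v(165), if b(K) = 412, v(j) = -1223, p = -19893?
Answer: -779748/426827 ≈ -1.8268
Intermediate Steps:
m = -1907 (m = -7 - 1900 = -1907)
H = 29640 (H = -312*(-95) = 29640)
H/p + b(m)/v(165) = 29640/(-19893) + 412/(-1223) = 29640*(-1/19893) + 412*(-1/1223) = -520/349 - 412/1223 = -779748/426827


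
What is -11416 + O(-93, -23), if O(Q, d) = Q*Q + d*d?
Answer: -2238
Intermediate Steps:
O(Q, d) = Q² + d²
-11416 + O(-93, -23) = -11416 + ((-93)² + (-23)²) = -11416 + (8649 + 529) = -11416 + 9178 = -2238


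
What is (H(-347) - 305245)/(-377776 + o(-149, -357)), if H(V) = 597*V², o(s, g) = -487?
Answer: -71578928/378263 ≈ -189.23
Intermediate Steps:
(H(-347) - 305245)/(-377776 + o(-149, -357)) = (597*(-347)² - 305245)/(-377776 - 487) = (597*120409 - 305245)/(-378263) = (71884173 - 305245)*(-1/378263) = 71578928*(-1/378263) = -71578928/378263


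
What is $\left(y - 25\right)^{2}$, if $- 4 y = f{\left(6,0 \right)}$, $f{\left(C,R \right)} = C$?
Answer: $\frac{2809}{4} \approx 702.25$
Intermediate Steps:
$y = - \frac{3}{2}$ ($y = \left(- \frac{1}{4}\right) 6 = - \frac{3}{2} \approx -1.5$)
$\left(y - 25\right)^{2} = \left(- \frac{3}{2} - 25\right)^{2} = \left(- \frac{53}{2}\right)^{2} = \frac{2809}{4}$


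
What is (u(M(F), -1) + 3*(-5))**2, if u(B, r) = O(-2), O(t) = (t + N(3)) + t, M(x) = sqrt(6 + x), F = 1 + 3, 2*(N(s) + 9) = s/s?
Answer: 3025/4 ≈ 756.25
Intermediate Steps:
N(s) = -17/2 (N(s) = -9 + (s/s)/2 = -9 + (1/2)*1 = -9 + 1/2 = -17/2)
F = 4
O(t) = -17/2 + 2*t (O(t) = (t - 17/2) + t = (-17/2 + t) + t = -17/2 + 2*t)
u(B, r) = -25/2 (u(B, r) = -17/2 + 2*(-2) = -17/2 - 4 = -25/2)
(u(M(F), -1) + 3*(-5))**2 = (-25/2 + 3*(-5))**2 = (-25/2 - 15)**2 = (-55/2)**2 = 3025/4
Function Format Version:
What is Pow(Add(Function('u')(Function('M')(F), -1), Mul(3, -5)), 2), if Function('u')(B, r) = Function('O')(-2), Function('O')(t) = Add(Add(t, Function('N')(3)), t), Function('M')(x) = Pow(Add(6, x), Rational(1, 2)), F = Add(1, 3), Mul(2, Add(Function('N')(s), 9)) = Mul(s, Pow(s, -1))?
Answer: Rational(3025, 4) ≈ 756.25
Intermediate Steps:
Function('N')(s) = Rational(-17, 2) (Function('N')(s) = Add(-9, Mul(Rational(1, 2), Mul(s, Pow(s, -1)))) = Add(-9, Mul(Rational(1, 2), 1)) = Add(-9, Rational(1, 2)) = Rational(-17, 2))
F = 4
Function('O')(t) = Add(Rational(-17, 2), Mul(2, t)) (Function('O')(t) = Add(Add(t, Rational(-17, 2)), t) = Add(Add(Rational(-17, 2), t), t) = Add(Rational(-17, 2), Mul(2, t)))
Function('u')(B, r) = Rational(-25, 2) (Function('u')(B, r) = Add(Rational(-17, 2), Mul(2, -2)) = Add(Rational(-17, 2), -4) = Rational(-25, 2))
Pow(Add(Function('u')(Function('M')(F), -1), Mul(3, -5)), 2) = Pow(Add(Rational(-25, 2), Mul(3, -5)), 2) = Pow(Add(Rational(-25, 2), -15), 2) = Pow(Rational(-55, 2), 2) = Rational(3025, 4)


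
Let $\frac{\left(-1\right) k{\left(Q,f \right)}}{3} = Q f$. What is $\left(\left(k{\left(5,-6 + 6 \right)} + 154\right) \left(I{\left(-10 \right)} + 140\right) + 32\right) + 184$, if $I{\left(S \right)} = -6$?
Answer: $20852$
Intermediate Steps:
$k{\left(Q,f \right)} = - 3 Q f$
$\left(\left(k{\left(5,-6 + 6 \right)} + 154\right) \left(I{\left(-10 \right)} + 140\right) + 32\right) + 184 = \left(\left(\left(-3\right) 5 \left(-6 + 6\right) + 154\right) \left(-6 + 140\right) + 32\right) + 184 = \left(\left(\left(-3\right) 5 \cdot 0 + 154\right) 134 + 32\right) + 184 = \left(\left(0 + 154\right) 134 + 32\right) + 184 = \left(154 \cdot 134 + 32\right) + 184 = \left(20636 + 32\right) + 184 = 20668 + 184 = 20852$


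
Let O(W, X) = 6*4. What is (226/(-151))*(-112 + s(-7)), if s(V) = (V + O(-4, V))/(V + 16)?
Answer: 223966/1359 ≈ 164.80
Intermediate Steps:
O(W, X) = 24
s(V) = (24 + V)/(16 + V) (s(V) = (V + 24)/(V + 16) = (24 + V)/(16 + V))
(226/(-151))*(-112 + s(-7)) = (226/(-151))*(-112 + (24 - 7)/(16 - 7)) = (226*(-1/151))*(-112 + 17/9) = -226*(-112 + (⅑)*17)/151 = -226*(-112 + 17/9)/151 = -226/151*(-991/9) = 223966/1359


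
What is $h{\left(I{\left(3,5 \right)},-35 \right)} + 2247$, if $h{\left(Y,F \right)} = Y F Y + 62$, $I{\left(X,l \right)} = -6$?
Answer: $1049$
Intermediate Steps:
$h{\left(Y,F \right)} = 62 + F Y^{2}$ ($h{\left(Y,F \right)} = F Y Y + 62 = F Y^{2} + 62 = 62 + F Y^{2}$)
$h{\left(I{\left(3,5 \right)},-35 \right)} + 2247 = \left(62 - 35 \left(-6\right)^{2}\right) + 2247 = \left(62 - 1260\right) + 2247 = -1198 + 2247 = 1049$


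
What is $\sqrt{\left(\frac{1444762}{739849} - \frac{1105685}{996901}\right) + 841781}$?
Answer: $\frac{\sqrt{3784464445759308670322755054}}{67050564359} \approx 917.49$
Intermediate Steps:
$\sqrt{\left(\frac{1444762}{739849} - \frac{1105685}{996901}\right) + 841781} = \sqrt{\left(1444762 \cdot \frac{1}{739849} - \frac{1105685}{996901}\right) + 841781} = \sqrt{\left(\frac{131342}{67259} - \frac{1105685}{996901}\right) + 841781} = \sqrt{\frac{56567703727}{67050564359} + 841781} = \sqrt{\frac{56441947684387106}{67050564359}} = \frac{\sqrt{3784464445759308670322755054}}{67050564359}$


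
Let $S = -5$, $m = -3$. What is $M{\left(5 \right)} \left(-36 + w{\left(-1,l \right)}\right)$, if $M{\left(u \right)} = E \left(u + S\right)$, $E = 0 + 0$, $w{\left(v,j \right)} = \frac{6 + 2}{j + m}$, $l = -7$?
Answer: $0$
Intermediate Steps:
$w{\left(v,j \right)} = \frac{8}{-3 + j}$ ($w{\left(v,j \right)} = \frac{6 + 2}{j - 3} = \frac{8}{-3 + j}$)
$E = 0$
$M{\left(u \right)} = 0$ ($M{\left(u \right)} = 0 \left(u - 5\right) = 0 \left(-5 + u\right) = 0$)
$M{\left(5 \right)} \left(-36 + w{\left(-1,l \right)}\right) = 0 \left(-36 + \frac{8}{-3 - 7}\right) = 0 \left(-36 + \frac{8}{-10}\right) = 0 \left(-36 + 8 \left(- \frac{1}{10}\right)\right) = 0 \left(-36 - \frac{4}{5}\right) = 0 \left(- \frac{184}{5}\right) = 0$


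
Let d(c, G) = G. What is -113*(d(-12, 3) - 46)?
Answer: 4859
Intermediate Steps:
-113*(d(-12, 3) - 46) = -113*(3 - 46) = -113*(-43) = 4859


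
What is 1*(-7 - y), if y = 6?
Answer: -13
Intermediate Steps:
1*(-7 - y) = 1*(-7 - 1*6) = 1*(-7 - 6) = 1*(-13) = -13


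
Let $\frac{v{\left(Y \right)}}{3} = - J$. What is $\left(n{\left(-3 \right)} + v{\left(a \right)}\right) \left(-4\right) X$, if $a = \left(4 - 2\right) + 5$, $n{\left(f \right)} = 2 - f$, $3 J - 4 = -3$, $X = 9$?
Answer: $-144$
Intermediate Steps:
$J = \frac{1}{3}$ ($J = \frac{4}{3} + \frac{1}{3} \left(-3\right) = \frac{4}{3} - 1 = \frac{1}{3} \approx 0.33333$)
$a = 7$ ($a = 2 + 5 = 7$)
$v{\left(Y \right)} = -1$ ($v{\left(Y \right)} = 3 \left(\left(-1\right) \frac{1}{3}\right) = 3 \left(- \frac{1}{3}\right) = -1$)
$\left(n{\left(-3 \right)} + v{\left(a \right)}\right) \left(-4\right) X = \left(\left(2 - -3\right) - 1\right) \left(-4\right) 9 = \left(\left(2 + 3\right) - 1\right) \left(-4\right) 9 = \left(5 - 1\right) \left(-4\right) 9 = 4 \left(-4\right) 9 = \left(-16\right) 9 = -144$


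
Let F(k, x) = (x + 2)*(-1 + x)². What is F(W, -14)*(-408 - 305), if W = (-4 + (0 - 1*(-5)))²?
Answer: 1925100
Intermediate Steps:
W = 1 (W = (-4 + (0 + 5))² = (-4 + 5)² = 1² = 1)
F(k, x) = (-1 + x)²*(2 + x) (F(k, x) = (2 + x)*(-1 + x)² = (-1 + x)²*(2 + x))
F(W, -14)*(-408 - 305) = ((-1 - 14)²*(2 - 14))*(-408 - 305) = ((-15)²*(-12))*(-713) = (225*(-12))*(-713) = -2700*(-713) = 1925100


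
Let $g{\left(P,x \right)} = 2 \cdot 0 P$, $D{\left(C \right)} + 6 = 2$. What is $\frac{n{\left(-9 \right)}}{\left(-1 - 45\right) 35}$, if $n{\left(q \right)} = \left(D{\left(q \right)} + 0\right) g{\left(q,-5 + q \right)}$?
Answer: $0$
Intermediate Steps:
$D{\left(C \right)} = -4$ ($D{\left(C \right)} = -6 + 2 = -4$)
$g{\left(P,x \right)} = 0$ ($g{\left(P,x \right)} = 0 P = 0$)
$n{\left(q \right)} = 0$ ($n{\left(q \right)} = \left(-4 + 0\right) 0 = \left(-4\right) 0 = 0$)
$\frac{n{\left(-9 \right)}}{\left(-1 - 45\right) 35} = \frac{0}{\left(-1 - 45\right) 35} = \frac{0}{\left(-46\right) 35} = \frac{0}{-1610} = 0 \left(- \frac{1}{1610}\right) = 0$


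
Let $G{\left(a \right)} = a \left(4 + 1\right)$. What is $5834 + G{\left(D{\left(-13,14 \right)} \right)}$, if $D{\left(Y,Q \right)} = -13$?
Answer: $5769$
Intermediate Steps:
$G{\left(a \right)} = 5 a$ ($G{\left(a \right)} = a 5 = 5 a$)
$5834 + G{\left(D{\left(-13,14 \right)} \right)} = 5834 + 5 \left(-13\right) = 5834 - 65 = 5769$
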